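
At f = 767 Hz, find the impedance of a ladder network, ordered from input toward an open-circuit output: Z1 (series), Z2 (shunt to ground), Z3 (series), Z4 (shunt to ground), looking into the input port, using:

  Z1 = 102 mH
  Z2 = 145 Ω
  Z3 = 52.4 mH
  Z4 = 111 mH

Step 1 — Angular frequency: ω = 2π·f = 2π·767 = 4819 rad/s.
Step 2 — Component impedances:
  Z1: Z = jωL = j·4819·0.102 = 0 + j491.6 Ω
  Z2: Z = R = 145 Ω
  Z3: Z = jωL = j·4819·0.0524 = 0 + j252.5 Ω
  Z4: Z = jωL = j·4819·0.111 = 0 + j534.9 Ω
Step 3 — Ladder network (open output): work backward from the far end, alternating series and parallel combinations. Z_in = 140.2 + j517.4 Ω = 536.1∠74.8° Ω.

Z = 140.2 + j517.4 Ω = 536.1∠74.8° Ω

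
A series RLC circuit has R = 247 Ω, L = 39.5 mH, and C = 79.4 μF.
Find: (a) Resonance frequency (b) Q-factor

Step 1 — Resonance condition Im(Z)=0 gives ω₀ = 1/√(LC).
Step 2 — ω₀ = 1/√(0.0395·7.94e-05) = 564.7 rad/s.
Step 3 — f₀ = ω₀/(2π) = 89.87 Hz.
Step 4 — Series Q: Q = ω₀L/R = 564.7·0.0395/247 = 0.0903.

(a) f₀ = 89.87 Hz  (b) Q = 0.0903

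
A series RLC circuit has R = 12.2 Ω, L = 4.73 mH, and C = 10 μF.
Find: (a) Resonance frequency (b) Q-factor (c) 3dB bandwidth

Step 1 — Resonance condition Im(Z)=0 gives ω₀ = 1/√(LC).
Step 2 — ω₀ = 1/√(0.00473·1e-05) = 4598 rad/s.
Step 3 — f₀ = ω₀/(2π) = 731.8 Hz.
Step 4 — Series Q: Q = ω₀L/R = 4598·0.00473/12.2 = 1.783.
Step 5 — 3dB bandwidth: Δω = ω₀/Q = 2579 rad/s; BW = Δω/(2π) = 410.5 Hz.

(a) f₀ = 731.8 Hz  (b) Q = 1.783  (c) BW = 410.5 Hz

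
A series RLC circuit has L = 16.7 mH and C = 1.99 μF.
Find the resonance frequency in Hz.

Step 1 — Resonance condition Im(Z)=0 gives ω₀ = 1/√(LC).
Step 2 — ω₀ = 1/√(0.0167·1.99e-06) = 5485 rad/s.
Step 3 — f₀ = ω₀/(2π) = 873 Hz.

f₀ = 873 Hz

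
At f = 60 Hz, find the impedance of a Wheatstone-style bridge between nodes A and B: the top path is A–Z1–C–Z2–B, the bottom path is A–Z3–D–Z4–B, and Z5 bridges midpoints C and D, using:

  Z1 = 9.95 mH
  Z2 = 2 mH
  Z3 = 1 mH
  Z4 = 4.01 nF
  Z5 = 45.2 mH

Step 1 — Angular frequency: ω = 2π·f = 2π·60 = 377 rad/s.
Step 2 — Component impedances:
  Z1: Z = jωL = j·377·0.00995 = 0 + j3.751 Ω
  Z2: Z = jωL = j·377·0.002 = 0 + j0.754 Ω
  Z3: Z = jωL = j·377·0.001 = 0 + j0.377 Ω
  Z4: Z = 1/(jωC) = -j/(ω·C) = 0 - j6.615e+05 Ω
  Z5: Z = jωL = j·377·0.0452 = 0 + j17.04 Ω
Step 3 — Bridge requires nodal analysis (the Z5 bridge couples midpoints C and D, so the two paths cannot be reduced to a simple series/parallel combination). Setting node B to ground and injecting 1 A at node A, the 3-node admittance system at A, C, D solves to V_A = Z_AB = 0 + j3.84 Ω = 3.84∠90.0° Ω.

Z = 0 + j3.84 Ω = 3.84∠90.0° Ω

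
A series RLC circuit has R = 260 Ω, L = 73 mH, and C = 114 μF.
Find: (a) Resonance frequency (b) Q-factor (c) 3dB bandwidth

Step 1 — Resonance: ω₀ = 1/√(LC) = 1/√(0.073·0.000114) = 346.6 rad/s.
Step 2 — f₀ = ω₀/(2π) = 55.17 Hz.
Step 3 — Series Q: Q = ω₀L/R = 346.6·0.073/260 = 0.09733.
Step 4 — Bandwidth: Δω = ω₀/Q = 3562 rad/s; BW = Δω/(2π) = 566.9 Hz.

(a) f₀ = 55.17 Hz  (b) Q = 0.09733  (c) BW = 566.9 Hz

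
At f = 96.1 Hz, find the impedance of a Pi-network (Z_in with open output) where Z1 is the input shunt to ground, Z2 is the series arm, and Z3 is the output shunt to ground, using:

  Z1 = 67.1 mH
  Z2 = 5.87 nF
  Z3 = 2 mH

Step 1 — Angular frequency: ω = 2π·f = 2π·96.1 = 603.8 rad/s.
Step 2 — Component impedances:
  Z1: Z = jωL = j·603.8·0.0671 = 0 + j40.52 Ω
  Z2: Z = 1/(jωC) = -j/(ω·C) = 0 - j2.821e+05 Ω
  Z3: Z = jωL = j·603.8·0.002 = 0 + j1.208 Ω
Step 3 — With open output, the series arm Z2 and the output shunt Z3 appear in series to ground: Z2 + Z3 = 0 - j2.821e+05 Ω.
Step 4 — Parallel with input shunt Z1: Z_in = Z1 || (Z2 + Z3) = 0 + j40.52 Ω = 40.52∠90.0° Ω.

Z = 0 + j40.52 Ω = 40.52∠90.0° Ω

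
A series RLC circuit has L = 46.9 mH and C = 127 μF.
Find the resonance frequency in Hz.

Step 1 — Resonance condition Im(Z)=0 gives ω₀ = 1/√(LC).
Step 2 — ω₀ = 1/√(0.0469·0.000127) = 409.7 rad/s.
Step 3 — f₀ = ω₀/(2π) = 65.21 Hz.

f₀ = 65.21 Hz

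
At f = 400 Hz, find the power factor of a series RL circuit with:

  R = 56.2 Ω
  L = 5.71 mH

Step 1 — Angular frequency: ω = 2π·f = 2π·400 = 2513 rad/s.
Step 2 — Component impedances:
  R: Z = R = 56.2 Ω
  L: Z = jωL = j·2513·0.00571 = 0 + j14.35 Ω
Step 3 — Series combination: Z_total = R + L = 56.2 + j14.35 Ω = 58∠14.3° Ω.
Step 4 — Power factor: PF = cos(φ) = Re(Z)/|Z| = 56.2/58.003 = 0.9689.
Step 5 — Type: Im(Z) = 14.35 ⇒ lagging (phase φ = 14.3°).

PF = 0.9689 (lagging, φ = 14.3°)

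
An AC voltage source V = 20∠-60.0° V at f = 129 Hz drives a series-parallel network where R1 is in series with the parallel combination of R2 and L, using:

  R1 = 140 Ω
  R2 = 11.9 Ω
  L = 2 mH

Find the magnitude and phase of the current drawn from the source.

Step 1 — Angular frequency: ω = 2π·f = 2π·129 = 810.5 rad/s.
Step 2 — Component impedances:
  R1: Z = R = 140 Ω
  R2: Z = R = 11.9 Ω
  L: Z = jωL = j·810.5·0.002 = 0 + j1.621 Ω
Step 3 — Parallel branch: R2 || L = 1/(1/R2 + 1/L) = 0.2168 + j1.592 Ω.
Step 4 — Series with R1: Z_total = R1 + (R2 || L) = 140.2 + j1.592 Ω = 140.2∠0.7° Ω.
Step 5 — Source phasor: V = 20∠-60.0° V = 10 - j17.32 V.
Step 6 — Ohm's law: I = V / Z_total = (10 - j17.32) / (140.2 + j1.592) = 0.06991 - j0.1243 A.
Step 7 — Convert to polar: |I| = 0.1426 A, ∠I = -60.7°.

I = 0.1426∠-60.7° A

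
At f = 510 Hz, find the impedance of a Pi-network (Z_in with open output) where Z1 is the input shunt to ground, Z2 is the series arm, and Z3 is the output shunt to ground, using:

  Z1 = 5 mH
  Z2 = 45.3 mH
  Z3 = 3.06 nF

Step 1 — Angular frequency: ω = 2π·f = 2π·510 = 3204 rad/s.
Step 2 — Component impedances:
  Z1: Z = jωL = j·3204·0.005 = 0 + j16.02 Ω
  Z2: Z = jωL = j·3204·0.0453 = 0 + j145.2 Ω
  Z3: Z = 1/(jωC) = -j/(ω·C) = 0 - j1.02e+05 Ω
Step 3 — With open output, the series arm Z2 and the output shunt Z3 appear in series to ground: Z2 + Z3 = 0 - j1.018e+05 Ω.
Step 4 — Parallel with input shunt Z1: Z_in = Z1 || (Z2 + Z3) = 0 + j16.02 Ω = 16.02∠90.0° Ω.

Z = 0 + j16.02 Ω = 16.02∠90.0° Ω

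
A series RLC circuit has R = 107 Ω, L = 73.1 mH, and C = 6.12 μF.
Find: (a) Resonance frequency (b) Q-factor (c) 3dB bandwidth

Step 1 — Resonance condition Im(Z)=0 gives ω₀ = 1/√(LC).
Step 2 — ω₀ = 1/√(0.0731·6.12e-06) = 1495 rad/s.
Step 3 — f₀ = ω₀/(2π) = 238 Hz.
Step 4 — Series Q: Q = ω₀L/R = 1495·0.0731/107 = 1.021.
Step 5 — 3dB bandwidth: Δω = ω₀/Q = 1464 rad/s; BW = Δω/(2π) = 233 Hz.

(a) f₀ = 238 Hz  (b) Q = 1.021  (c) BW = 233 Hz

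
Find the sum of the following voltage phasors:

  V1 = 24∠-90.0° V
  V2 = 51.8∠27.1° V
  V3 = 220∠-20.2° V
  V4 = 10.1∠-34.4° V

Step 1 — Convert each phasor to rectangular form:
  V1 = 24·(cos(-90.0°) + j·sin(-90.0°)) = 0 - j24 V
  V2 = 51.8·(cos(27.1°) + j·sin(27.1°)) = 46.11 + j23.6 V
  V3 = 220·(cos(-20.2°) + j·sin(-20.2°)) = 206.5 - j75.97 V
  V4 = 10.1·(cos(-34.4°) + j·sin(-34.4°)) = 8.334 - j5.706 V
Step 2 — Sum components: V_total = 260.9 - j82.07 V.
Step 3 — Convert to polar: |V_total| = 273.5 V, ∠V_total = -17.5°.

V_total = 273.5∠-17.5° V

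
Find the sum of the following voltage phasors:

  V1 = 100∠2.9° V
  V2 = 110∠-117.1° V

Step 1 — Convert each phasor to rectangular form:
  V1 = 100·(cos(2.9°) + j·sin(2.9°)) = 99.87 + j5.059 V
  V2 = 110·(cos(-117.1°) + j·sin(-117.1°)) = -50.11 - j97.92 V
Step 2 — Sum components: V_total = 49.76 - j92.86 V.
Step 3 — Convert to polar: |V_total| = 105.4 V, ∠V_total = -61.8°.

V_total = 105.4∠-61.8° V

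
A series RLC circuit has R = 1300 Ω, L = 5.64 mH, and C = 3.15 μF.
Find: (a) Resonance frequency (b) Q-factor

Step 1 — Resonance condition Im(Z)=0 gives ω₀ = 1/√(LC).
Step 2 — ω₀ = 1/√(0.00564·3.15e-06) = 7502 rad/s.
Step 3 — f₀ = ω₀/(2π) = 1194 Hz.
Step 4 — Series Q: Q = ω₀L/R = 7502·0.00564/1300 = 0.03255.

(a) f₀ = 1194 Hz  (b) Q = 0.03255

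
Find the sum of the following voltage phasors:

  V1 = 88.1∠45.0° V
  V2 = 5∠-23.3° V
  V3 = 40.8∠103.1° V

Step 1 — Convert each phasor to rectangular form:
  V1 = 88.1·(cos(45.0°) + j·sin(45.0°)) = 62.3 + j62.3 V
  V2 = 5·(cos(-23.3°) + j·sin(-23.3°)) = 4.592 - j1.978 V
  V3 = 40.8·(cos(103.1°) + j·sin(103.1°)) = -9.247 + j39.74 V
Step 2 — Sum components: V_total = 57.64 + j100.1 V.
Step 3 — Convert to polar: |V_total| = 115.5 V, ∠V_total = 60.1°.

V_total = 115.5∠60.1° V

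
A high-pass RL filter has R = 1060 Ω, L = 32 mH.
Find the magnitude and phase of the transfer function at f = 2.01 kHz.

Step 1 — Angular frequency: ω = 2π·2010 = 1.263e+04 rad/s.
Step 2 — Transfer function: H(jω) = jωL/(R + jωL).
Step 3 — Numerator jωL = j·404.1; denominator R + jωL = 1060 + j404.1.
Step 4 — H = 0.1269 + j0.3329.
Step 5 — Magnitude: |H| = 0.3562 (-9.0 dB); phase: φ = 69.1°.

|H| = 0.3562 (-9.0 dB), φ = 69.1°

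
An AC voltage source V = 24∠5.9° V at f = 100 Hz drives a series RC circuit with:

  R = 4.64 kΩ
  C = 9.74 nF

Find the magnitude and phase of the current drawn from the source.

Step 1 — Angular frequency: ω = 2π·f = 2π·100 = 628.3 rad/s.
Step 2 — Component impedances:
  R: Z = R = 4640 Ω
  C: Z = 1/(jωC) = -j/(ω·C) = 0 - j1.634e+05 Ω
Step 3 — Series combination: Z_total = R + C = 4640 - j1.634e+05 Ω = 1.635e+05∠-88.4° Ω.
Step 4 — Source phasor: V = 24∠5.9° V = 23.87 + j2.467 V.
Step 5 — Ohm's law: I = V / Z_total = (23.87 + j2.467) / (4640 - j1.634e+05) = -1.094e-05 + j0.0001464 A.
Step 6 — Convert to polar: |I| = 0.0001468 A, ∠I = 94.3°.

I = 0.0001468∠94.3° A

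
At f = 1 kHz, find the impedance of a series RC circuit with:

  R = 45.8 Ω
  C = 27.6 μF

Step 1 — Angular frequency: ω = 2π·f = 2π·1000 = 6283 rad/s.
Step 2 — Component impedances:
  R: Z = R = 45.8 Ω
  C: Z = 1/(jωC) = -j/(ω·C) = 0 - j5.766 Ω
Step 3 — Series combination: Z_total = R + C = 45.8 - j5.766 Ω = 46.16∠-7.2° Ω.

Z = 45.8 - j5.766 Ω = 46.16∠-7.2° Ω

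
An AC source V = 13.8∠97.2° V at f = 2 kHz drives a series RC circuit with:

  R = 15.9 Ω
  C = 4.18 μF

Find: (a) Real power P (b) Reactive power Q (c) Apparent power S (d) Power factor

Step 1 — Angular frequency: ω = 2π·f = 2π·2000 = 1.257e+04 rad/s.
Step 2 — Component impedances:
  R: Z = R = 15.9 Ω
  C: Z = 1/(jωC) = -j/(ω·C) = 0 - j19.04 Ω
Step 3 — Series combination: Z_total = R + C = 15.9 - j19.04 Ω = 24.8∠-50.1° Ω.
Step 4 — Source phasor: V = 13.8∠97.2° V = -1.73 + j13.69 V.
Step 5 — Current: I = V / Z = -0.4683 + j0.3003 A = 0.5564∠147.3° A.
Step 6 — Complex power: S = V·I* = 4.922 - j5.893 VA.
Step 7 — Real power: P = Re(S) = 4.922 W.
Step 8 — Reactive power: Q = Im(S) = -5.893 VAR.
Step 9 — Apparent power: |S| = 7.678 VA.
Step 10 — Power factor: PF = P/|S| = 0.641 (leading).

(a) P = 4.922 W  (b) Q = -5.893 VAR  (c) S = 7.678 VA  (d) PF = 0.641 (leading)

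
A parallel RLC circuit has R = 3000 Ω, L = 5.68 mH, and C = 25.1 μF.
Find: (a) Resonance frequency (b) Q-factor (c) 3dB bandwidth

Step 1 — Resonance: ω₀ = 1/√(LC) = 1/√(0.00568·2.51e-05) = 2648 rad/s.
Step 2 — f₀ = ω₀/(2π) = 421.5 Hz.
Step 3 — Parallel Q: Q = R/(ω₀L) = 3000/(2648·0.00568) = 199.4.
Step 4 — Bandwidth: Δω = ω₀/Q = 13.28 rad/s; BW = Δω/(2π) = 2.114 Hz.

(a) f₀ = 421.5 Hz  (b) Q = 199.4  (c) BW = 2.114 Hz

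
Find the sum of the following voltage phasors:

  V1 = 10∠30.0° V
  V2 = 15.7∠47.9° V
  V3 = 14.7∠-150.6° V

Step 1 — Convert each phasor to rectangular form:
  V1 = 10·(cos(30.0°) + j·sin(30.0°)) = 8.66 + j5 V
  V2 = 15.7·(cos(47.9°) + j·sin(47.9°)) = 10.53 + j11.65 V
  V3 = 14.7·(cos(-150.6°) + j·sin(-150.6°)) = -12.81 - j7.216 V
Step 2 — Sum components: V_total = 6.379 + j9.433 V.
Step 3 — Convert to polar: |V_total| = 11.39 V, ∠V_total = 55.9°.

V_total = 11.39∠55.9° V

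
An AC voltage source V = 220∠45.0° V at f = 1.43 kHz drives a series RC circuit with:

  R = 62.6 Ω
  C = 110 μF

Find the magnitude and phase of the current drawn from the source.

Step 1 — Angular frequency: ω = 2π·f = 2π·1430 = 8985 rad/s.
Step 2 — Component impedances:
  R: Z = R = 62.6 Ω
  C: Z = 1/(jωC) = -j/(ω·C) = 0 - j1.012 Ω
Step 3 — Series combination: Z_total = R + C = 62.6 - j1.012 Ω = 62.61∠-0.9° Ω.
Step 4 — Source phasor: V = 220∠45.0° V = 155.6 + j155.6 V.
Step 5 — Ohm's law: I = V / Z_total = (155.6 + j155.6) / (62.6 - j1.012) = 2.444 + j2.525 A.
Step 6 — Convert to polar: |I| = 3.514 A, ∠I = 45.9°.

I = 3.514∠45.9° A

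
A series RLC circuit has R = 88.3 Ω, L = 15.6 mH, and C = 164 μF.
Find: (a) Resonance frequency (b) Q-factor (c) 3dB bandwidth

Step 1 — Resonance: ω₀ = 1/√(LC) = 1/√(0.0156·0.000164) = 625.2 rad/s.
Step 2 — f₀ = ω₀/(2π) = 99.5 Hz.
Step 3 — Series Q: Q = ω₀L/R = 625.2·0.0156/88.3 = 0.1105.
Step 4 — Bandwidth: Δω = ω₀/Q = 5660 rad/s; BW = Δω/(2π) = 900.9 Hz.

(a) f₀ = 99.5 Hz  (b) Q = 0.1105  (c) BW = 900.9 Hz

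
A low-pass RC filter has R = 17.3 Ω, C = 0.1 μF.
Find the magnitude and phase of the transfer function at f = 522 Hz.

Step 1 — Angular frequency: ω = 2π·522 = 3280 rad/s.
Step 2 — Transfer function: H(jω) = 1/(1 + jωRC).
Step 3 — Denominator: 1 + jωRC = 1 + j·3280·17.3·1e-07 = 1 + j0.005674.
Step 4 — H = 1 - j0.005674.
Step 5 — Magnitude: |H| = 1 (-0.0 dB); phase: φ = -0.3°.

|H| = 1 (-0.0 dB), φ = -0.3°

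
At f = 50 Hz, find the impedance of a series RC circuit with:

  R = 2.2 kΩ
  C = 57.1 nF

Step 1 — Angular frequency: ω = 2π·f = 2π·50 = 314.2 rad/s.
Step 2 — Component impedances:
  R: Z = R = 2200 Ω
  C: Z = 1/(jωC) = -j/(ω·C) = 0 - j5.575e+04 Ω
Step 3 — Series combination: Z_total = R + C = 2200 - j5.575e+04 Ω = 5.579e+04∠-87.7° Ω.

Z = 2200 - j5.575e+04 Ω = 5.579e+04∠-87.7° Ω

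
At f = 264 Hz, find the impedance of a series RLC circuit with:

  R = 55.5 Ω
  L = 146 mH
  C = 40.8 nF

Step 1 — Angular frequency: ω = 2π·f = 2π·264 = 1659 rad/s.
Step 2 — Component impedances:
  R: Z = R = 55.5 Ω
  L: Z = jωL = j·1659·0.146 = 0 + j242.2 Ω
  C: Z = 1/(jωC) = -j/(ω·C) = 0 - j1.478e+04 Ω
Step 3 — Series combination: Z_total = R + L + C = 55.5 - j1.453e+04 Ω = 1.453e+04∠-89.8° Ω.

Z = 55.5 - j1.453e+04 Ω = 1.453e+04∠-89.8° Ω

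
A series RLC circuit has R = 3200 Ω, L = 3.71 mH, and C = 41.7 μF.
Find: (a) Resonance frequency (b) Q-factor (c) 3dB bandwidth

Step 1 — Resonance: ω₀ = 1/√(LC) = 1/√(0.00371·4.17e-05) = 2542 rad/s.
Step 2 — f₀ = ω₀/(2π) = 404.6 Hz.
Step 3 — Series Q: Q = ω₀L/R = 2542·0.00371/3200 = 0.002948.
Step 4 — Bandwidth: Δω = ω₀/Q = 8.625e+05 rad/s; BW = Δω/(2π) = 1.373e+05 Hz.

(a) f₀ = 404.6 Hz  (b) Q = 0.002948  (c) BW = 1.373e+05 Hz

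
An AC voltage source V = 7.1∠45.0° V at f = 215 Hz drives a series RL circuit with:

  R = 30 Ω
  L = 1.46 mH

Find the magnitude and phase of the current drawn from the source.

Step 1 — Angular frequency: ω = 2π·f = 2π·215 = 1351 rad/s.
Step 2 — Component impedances:
  R: Z = R = 30 Ω
  L: Z = jωL = j·1351·0.00146 = 0 + j1.972 Ω
Step 3 — Series combination: Z_total = R + L = 30 + j1.972 Ω = 30.06∠3.8° Ω.
Step 4 — Source phasor: V = 7.1∠45.0° V = 5.02 + j5.02 V.
Step 5 — Ohm's law: I = V / Z_total = (5.02 + j5.02) / (30 + j1.972) = 0.1776 + j0.1557 A.
Step 6 — Convert to polar: |I| = 0.2362 A, ∠I = 41.2°.

I = 0.2362∠41.2° A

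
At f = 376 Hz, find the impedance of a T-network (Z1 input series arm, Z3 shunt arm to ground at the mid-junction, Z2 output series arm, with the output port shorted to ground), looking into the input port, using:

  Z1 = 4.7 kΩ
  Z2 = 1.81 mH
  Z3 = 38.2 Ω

Step 1 — Angular frequency: ω = 2π·f = 2π·376 = 2362 rad/s.
Step 2 — Component impedances:
  Z1: Z = R = 4700 Ω
  Z2: Z = jωL = j·2362·0.00181 = 0 + j4.276 Ω
  Z3: Z = R = 38.2 Ω
Step 3 — With the output port shorted to ground, the output series arm Z2 runs from the junction to ground; the shunt arm Z3 also runs from the junction to ground. They appear in parallel: Z3 || Z2 = 0.4727 + j4.223 Ω.
Step 4 — Series with input arm Z1: Z_in = Z1 + (Z3 || Z2) = 4700 + j4.223 Ω = 4700∠0.1° Ω.

Z = 4700 + j4.223 Ω = 4700∠0.1° Ω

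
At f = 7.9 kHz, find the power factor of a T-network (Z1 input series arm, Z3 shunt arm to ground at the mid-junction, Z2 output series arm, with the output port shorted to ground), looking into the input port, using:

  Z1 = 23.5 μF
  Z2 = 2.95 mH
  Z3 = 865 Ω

Step 1 — Angular frequency: ω = 2π·f = 2π·7900 = 4.964e+04 rad/s.
Step 2 — Component impedances:
  Z1: Z = 1/(jωC) = -j/(ω·C) = 0 - j0.8573 Ω
  Z2: Z = jωL = j·4.964e+04·0.00295 = 0 + j146.4 Ω
  Z3: Z = R = 865 Ω
Step 3 — With the output port shorted to ground, the output series arm Z2 runs from the junction to ground; the shunt arm Z3 also runs from the junction to ground. They appear in parallel: Z3 || Z2 = 24.1 + j142.4 Ω.
Step 4 — Series with input arm Z1: Z_in = Z1 + (Z3 || Z2) = 24.1 + j141.5 Ω = 143.5∠80.3° Ω.
Step 5 — Power factor: PF = cos(φ) = Re(Z)/|Z| = 24.1/143.5 = 0.1679.
Step 6 — Type: Im(Z) = 141.5 ⇒ lagging (phase φ = 80.3°).

PF = 0.1679 (lagging, φ = 80.3°)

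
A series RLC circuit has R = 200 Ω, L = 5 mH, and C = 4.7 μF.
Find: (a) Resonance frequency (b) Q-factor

Step 1 — Resonance condition Im(Z)=0 gives ω₀ = 1/√(LC).
Step 2 — ω₀ = 1/√(0.005·4.7e-06) = 6523 rad/s.
Step 3 — f₀ = ω₀/(2π) = 1038 Hz.
Step 4 — Series Q: Q = ω₀L/R = 6523·0.005/200 = 0.1631.

(a) f₀ = 1038 Hz  (b) Q = 0.1631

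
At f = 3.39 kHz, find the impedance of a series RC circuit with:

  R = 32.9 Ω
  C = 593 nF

Step 1 — Angular frequency: ω = 2π·f = 2π·3390 = 2.13e+04 rad/s.
Step 2 — Component impedances:
  R: Z = R = 32.9 Ω
  C: Z = 1/(jωC) = -j/(ω·C) = 0 - j79.17 Ω
Step 3 — Series combination: Z_total = R + C = 32.9 - j79.17 Ω = 85.73∠-67.4° Ω.

Z = 32.9 - j79.17 Ω = 85.73∠-67.4° Ω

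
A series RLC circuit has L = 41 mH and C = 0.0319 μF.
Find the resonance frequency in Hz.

Step 1 — Resonance condition Im(Z)=0 gives ω₀ = 1/√(LC).
Step 2 — ω₀ = 1/√(0.041·3.19e-08) = 2.765e+04 rad/s.
Step 3 — f₀ = ω₀/(2π) = 4401 Hz.

f₀ = 4401 Hz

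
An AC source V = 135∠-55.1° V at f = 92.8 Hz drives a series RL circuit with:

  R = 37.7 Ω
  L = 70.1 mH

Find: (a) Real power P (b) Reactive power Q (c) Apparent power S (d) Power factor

Step 1 — Angular frequency: ω = 2π·f = 2π·92.8 = 583.1 rad/s.
Step 2 — Component impedances:
  R: Z = R = 37.7 Ω
  L: Z = jωL = j·583.1·0.0701 = 0 + j40.87 Ω
Step 3 — Series combination: Z_total = R + L = 37.7 + j40.87 Ω = 55.61∠47.3° Ω.
Step 4 — Source phasor: V = 135∠-55.1° V = 77.24 - j110.7 V.
Step 5 — Current: I = V / Z = -0.5219 - j2.371 A = 2.428∠-102.4° A.
Step 6 — Complex power: S = V·I* = 222.2 + j240.9 VA.
Step 7 — Real power: P = Re(S) = 222.2 W.
Step 8 — Reactive power: Q = Im(S) = 240.9 VAR.
Step 9 — Apparent power: |S| = 327.8 VA.
Step 10 — Power factor: PF = P/|S| = 0.678 (lagging).

(a) P = 222.2 W  (b) Q = 240.9 VAR  (c) S = 327.8 VA  (d) PF = 0.678 (lagging)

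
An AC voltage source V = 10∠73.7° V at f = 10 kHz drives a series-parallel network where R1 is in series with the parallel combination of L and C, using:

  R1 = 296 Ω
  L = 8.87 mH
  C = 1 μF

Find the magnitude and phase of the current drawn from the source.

Step 1 — Angular frequency: ω = 2π·f = 2π·1e+04 = 6.283e+04 rad/s.
Step 2 — Component impedances:
  R1: Z = R = 296 Ω
  L: Z = jωL = j·6.283e+04·0.00887 = 0 + j557.3 Ω
  C: Z = 1/(jωC) = -j/(ω·C) = 0 - j15.92 Ω
Step 3 — Parallel branch: L || C = 1/(1/L + 1/C) = 0 - j16.38 Ω.
Step 4 — Series with R1: Z_total = R1 + (L || C) = 296 - j16.38 Ω = 296.5∠-3.2° Ω.
Step 5 — Source phasor: V = 10∠73.7° V = 2.807 + j9.598 V.
Step 6 — Ohm's law: I = V / Z_total = (2.807 + j9.598) / (296 - j16.38) = 0.007664 + j0.03285 A.
Step 7 — Convert to polar: |I| = 0.03373 A, ∠I = 76.9°.

I = 0.03373∠76.9° A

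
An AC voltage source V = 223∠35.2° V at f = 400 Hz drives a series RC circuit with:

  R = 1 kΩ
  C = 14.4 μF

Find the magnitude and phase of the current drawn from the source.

Step 1 — Angular frequency: ω = 2π·f = 2π·400 = 2513 rad/s.
Step 2 — Component impedances:
  R: Z = R = 1000 Ω
  C: Z = 1/(jωC) = -j/(ω·C) = 0 - j27.63 Ω
Step 3 — Series combination: Z_total = R + C = 1000 - j27.63 Ω = 1000∠-1.6° Ω.
Step 4 — Source phasor: V = 223∠35.2° V = 182.2 + j128.5 V.
Step 5 — Ohm's law: I = V / Z_total = (182.2 + j128.5) / (1000 - j27.63) = 0.1785 + j0.1335 A.
Step 6 — Convert to polar: |I| = 0.2229 A, ∠I = 36.8°.

I = 0.2229∠36.8° A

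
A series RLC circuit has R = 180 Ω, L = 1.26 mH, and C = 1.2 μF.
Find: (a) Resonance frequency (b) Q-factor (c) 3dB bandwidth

Step 1 — Resonance: ω₀ = 1/√(LC) = 1/√(0.00126·1.2e-06) = 2.572e+04 rad/s.
Step 2 — f₀ = ω₀/(2π) = 4093 Hz.
Step 3 — Series Q: Q = ω₀L/R = 2.572e+04·0.00126/180 = 0.18.
Step 4 — Bandwidth: Δω = ω₀/Q = 1.429e+05 rad/s; BW = Δω/(2π) = 2.274e+04 Hz.

(a) f₀ = 4093 Hz  (b) Q = 0.18  (c) BW = 2.274e+04 Hz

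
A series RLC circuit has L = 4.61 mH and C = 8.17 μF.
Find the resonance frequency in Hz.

Step 1 — Resonance condition Im(Z)=0 gives ω₀ = 1/√(LC).
Step 2 — ω₀ = 1/√(0.00461·8.17e-06) = 5153 rad/s.
Step 3 — f₀ = ω₀/(2π) = 820.1 Hz.

f₀ = 820.1 Hz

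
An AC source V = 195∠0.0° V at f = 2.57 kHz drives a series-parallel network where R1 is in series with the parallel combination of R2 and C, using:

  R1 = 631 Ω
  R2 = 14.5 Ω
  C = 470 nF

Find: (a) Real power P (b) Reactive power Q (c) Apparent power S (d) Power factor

Step 1 — Angular frequency: ω = 2π·f = 2π·2570 = 1.615e+04 rad/s.
Step 2 — Component impedances:
  R1: Z = R = 631 Ω
  R2: Z = R = 14.5 Ω
  C: Z = 1/(jωC) = -j/(ω·C) = 0 - j131.8 Ω
Step 3 — Parallel branch: R2 || C = 1/(1/R2 + 1/C) = 14.33 - j1.577 Ω.
Step 4 — Series with R1: Z_total = R1 + (R2 || C) = 645.3 - j1.577 Ω = 645.3∠-0.1° Ω.
Step 5 — Source phasor: V = 195∠0.0° V = 195 V.
Step 6 — Current: I = V / Z = 0.3022 + j0.0007382 A = 0.3022∠0.1° A.
Step 7 — Complex power: S = V·I* = 58.92 - j0.144 VA.
Step 8 — Real power: P = Re(S) = 58.92 W.
Step 9 — Reactive power: Q = Im(S) = -0.144 VAR.
Step 10 — Apparent power: |S| = 58.92 VA.
Step 11 — Power factor: PF = P/|S| = 1 (leading).

(a) P = 58.92 W  (b) Q = -0.144 VAR  (c) S = 58.92 VA  (d) PF = 1 (leading)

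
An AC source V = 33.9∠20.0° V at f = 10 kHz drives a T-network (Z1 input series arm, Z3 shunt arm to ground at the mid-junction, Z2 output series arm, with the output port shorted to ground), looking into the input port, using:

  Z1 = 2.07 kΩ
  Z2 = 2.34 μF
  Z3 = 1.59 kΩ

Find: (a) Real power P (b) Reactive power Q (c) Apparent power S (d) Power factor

Step 1 — Angular frequency: ω = 2π·f = 2π·1e+04 = 6.283e+04 rad/s.
Step 2 — Component impedances:
  Z1: Z = R = 2070 Ω
  Z2: Z = 1/(jωC) = -j/(ω·C) = 0 - j6.801 Ω
  Z3: Z = R = 1590 Ω
Step 3 — With the output port shorted to ground, the output series arm Z2 runs from the junction to ground; the shunt arm Z3 also runs from the junction to ground. They appear in parallel: Z3 || Z2 = 0.02909 - j6.801 Ω.
Step 4 — Series with input arm Z1: Z_in = Z1 + (Z3 || Z2) = 2070 - j6.801 Ω = 2070∠-0.2° Ω.
Step 5 — Source phasor: V = 33.9∠20.0° V = 31.86 + j11.59 V.
Step 6 — Current: I = V / Z = 0.01537 + j0.005652 A = 0.01638∠20.2° A.
Step 7 — Complex power: S = V·I* = 0.5552 - j0.001824 VA.
Step 8 — Real power: P = Re(S) = 0.5552 W.
Step 9 — Reactive power: Q = Im(S) = -0.001824 VAR.
Step 10 — Apparent power: |S| = 0.5552 VA.
Step 11 — Power factor: PF = P/|S| = 1 (leading).

(a) P = 0.5552 W  (b) Q = -0.001824 VAR  (c) S = 0.5552 VA  (d) PF = 1 (leading)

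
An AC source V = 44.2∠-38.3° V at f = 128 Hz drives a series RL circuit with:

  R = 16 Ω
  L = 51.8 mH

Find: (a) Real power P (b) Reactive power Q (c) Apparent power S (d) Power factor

Step 1 — Angular frequency: ω = 2π·f = 2π·128 = 804.2 rad/s.
Step 2 — Component impedances:
  R: Z = R = 16 Ω
  L: Z = jωL = j·804.2·0.0518 = 0 + j41.66 Ω
Step 3 — Series combination: Z_total = R + L = 16 + j41.66 Ω = 44.63∠69.0° Ω.
Step 4 — Source phasor: V = 44.2∠-38.3° V = 34.69 - j27.39 V.
Step 5 — Current: I = V / Z = -0.2944 - j0.9457 A = 0.9904∠-107.3° A.
Step 6 — Complex power: S = V·I* = 15.7 + j40.87 VA.
Step 7 — Real power: P = Re(S) = 15.7 W.
Step 8 — Reactive power: Q = Im(S) = 40.87 VAR.
Step 9 — Apparent power: |S| = 43.78 VA.
Step 10 — Power factor: PF = P/|S| = 0.3585 (lagging).

(a) P = 15.7 W  (b) Q = 40.87 VAR  (c) S = 43.78 VA  (d) PF = 0.3585 (lagging)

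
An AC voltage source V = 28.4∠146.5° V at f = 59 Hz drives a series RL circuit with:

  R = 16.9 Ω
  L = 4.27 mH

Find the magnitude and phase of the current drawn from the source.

Step 1 — Angular frequency: ω = 2π·f = 2π·59 = 370.7 rad/s.
Step 2 — Component impedances:
  R: Z = R = 16.9 Ω
  L: Z = jωL = j·370.7·0.00427 = 0 + j1.583 Ω
Step 3 — Series combination: Z_total = R + L = 16.9 + j1.583 Ω = 16.97∠5.4° Ω.
Step 4 — Source phasor: V = 28.4∠146.5° V = -23.68 + j15.68 V.
Step 5 — Ohm's law: I = V / Z_total = (-23.68 + j15.68) / (16.9 + j1.583) = -1.303 + j1.05 A.
Step 6 — Convert to polar: |I| = 1.673 A, ∠I = 141.1°.

I = 1.673∠141.1° A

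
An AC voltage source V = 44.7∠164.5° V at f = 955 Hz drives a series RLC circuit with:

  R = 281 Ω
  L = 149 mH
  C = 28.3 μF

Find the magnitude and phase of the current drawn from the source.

Step 1 — Angular frequency: ω = 2π·f = 2π·955 = 6000 rad/s.
Step 2 — Component impedances:
  R: Z = R = 281 Ω
  L: Z = jωL = j·6000·0.149 = 0 + j894.1 Ω
  C: Z = 1/(jωC) = -j/(ω·C) = 0 - j5.889 Ω
Step 3 — Series combination: Z_total = R + L + C = 281 + j888.2 Ω = 931.6∠72.4° Ω.
Step 4 — Source phasor: V = 44.7∠164.5° V = -43.07 + j11.95 V.
Step 5 — Ohm's law: I = V / Z_total = (-43.07 + j11.95) / (281 + j888.2) = -0.001722 + j0.04795 A.
Step 6 — Convert to polar: |I| = 0.04798 A, ∠I = 92.1°.

I = 0.04798∠92.1° A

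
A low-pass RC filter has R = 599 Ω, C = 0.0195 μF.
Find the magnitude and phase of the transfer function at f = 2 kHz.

Step 1 — Angular frequency: ω = 2π·2000 = 1.257e+04 rad/s.
Step 2 — Transfer function: H(jω) = 1/(1 + jωRC).
Step 3 — Denominator: 1 + jωRC = 1 + j·1.257e+04·599·1.95e-08 = 1 + j0.1468.
Step 4 — H = 0.9789 - j0.1437.
Step 5 — Magnitude: |H| = 0.9894 (-0.1 dB); phase: φ = -8.4°.

|H| = 0.9894 (-0.1 dB), φ = -8.4°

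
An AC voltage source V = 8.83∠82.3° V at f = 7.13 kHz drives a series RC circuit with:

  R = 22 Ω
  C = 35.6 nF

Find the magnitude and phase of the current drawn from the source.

Step 1 — Angular frequency: ω = 2π·f = 2π·7130 = 4.48e+04 rad/s.
Step 2 — Component impedances:
  R: Z = R = 22 Ω
  C: Z = 1/(jωC) = -j/(ω·C) = 0 - j627 Ω
Step 3 — Series combination: Z_total = R + C = 22 - j627 Ω = 627.4∠-88.0° Ω.
Step 4 — Source phasor: V = 8.83∠82.3° V = 1.183 + j8.75 V.
Step 5 — Ohm's law: I = V / Z_total = (1.183 + j8.75) / (22 - j627) = -0.01387 + j0.002374 A.
Step 6 — Convert to polar: |I| = 0.01407 A, ∠I = 170.3°.

I = 0.01407∠170.3° A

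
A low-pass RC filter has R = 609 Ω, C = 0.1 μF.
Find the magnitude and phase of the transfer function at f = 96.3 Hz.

Step 1 — Angular frequency: ω = 2π·96.3 = 605.1 rad/s.
Step 2 — Transfer function: H(jω) = 1/(1 + jωRC).
Step 3 — Denominator: 1 + jωRC = 1 + j·605.1·609·1e-07 = 1 + j0.03685.
Step 4 — H = 0.9986 - j0.0368.
Step 5 — Magnitude: |H| = 0.9993 (-0.0 dB); phase: φ = -2.1°.

|H| = 0.9993 (-0.0 dB), φ = -2.1°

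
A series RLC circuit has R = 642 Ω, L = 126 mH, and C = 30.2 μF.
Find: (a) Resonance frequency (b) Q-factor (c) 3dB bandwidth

Step 1 — Resonance: ω₀ = 1/√(LC) = 1/√(0.126·3.02e-05) = 512.6 rad/s.
Step 2 — f₀ = ω₀/(2π) = 81.59 Hz.
Step 3 — Series Q: Q = ω₀L/R = 512.6·0.126/642 = 0.1006.
Step 4 — Bandwidth: Δω = ω₀/Q = 5095 rad/s; BW = Δω/(2π) = 810.9 Hz.

(a) f₀ = 81.59 Hz  (b) Q = 0.1006  (c) BW = 810.9 Hz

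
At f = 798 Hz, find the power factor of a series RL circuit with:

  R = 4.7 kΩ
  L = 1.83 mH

Step 1 — Angular frequency: ω = 2π·f = 2π·798 = 5014 rad/s.
Step 2 — Component impedances:
  R: Z = R = 4700 Ω
  L: Z = jωL = j·5014·0.00183 = 0 + j9.176 Ω
Step 3 — Series combination: Z_total = R + L = 4700 + j9.176 Ω = 4700∠0.1° Ω.
Step 4 — Power factor: PF = cos(φ) = Re(Z)/|Z| = 4700/4700 = 1.
Step 5 — Type: Im(Z) = 9.176 ⇒ lagging (phase φ = 0.1°).

PF = 1 (lagging, φ = 0.1°)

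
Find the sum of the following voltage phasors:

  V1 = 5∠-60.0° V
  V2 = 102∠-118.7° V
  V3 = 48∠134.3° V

Step 1 — Convert each phasor to rectangular form:
  V1 = 5·(cos(-60.0°) + j·sin(-60.0°)) = 2.5 - j4.33 V
  V2 = 102·(cos(-118.7°) + j·sin(-118.7°)) = -48.98 - j89.47 V
  V3 = 48·(cos(134.3°) + j·sin(134.3°)) = -33.52 + j34.35 V
Step 2 — Sum components: V_total = -80.01 - j59.45 V.
Step 3 — Convert to polar: |V_total| = 99.67 V, ∠V_total = -143.4°.

V_total = 99.67∠-143.4° V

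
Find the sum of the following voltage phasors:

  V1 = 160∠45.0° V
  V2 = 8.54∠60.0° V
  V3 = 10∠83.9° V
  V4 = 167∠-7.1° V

Step 1 — Convert each phasor to rectangular form:
  V1 = 160·(cos(45.0°) + j·sin(45.0°)) = 113.1 + j113.1 V
  V2 = 8.54·(cos(60.0°) + j·sin(60.0°)) = 4.27 + j7.396 V
  V3 = 10·(cos(83.9°) + j·sin(83.9°)) = 1.063 + j9.943 V
  V4 = 167·(cos(-7.1°) + j·sin(-7.1°)) = 165.7 - j20.64 V
Step 2 — Sum components: V_total = 284.2 + j109.8 V.
Step 3 — Convert to polar: |V_total| = 304.7 V, ∠V_total = 21.1°.

V_total = 304.7∠21.1° V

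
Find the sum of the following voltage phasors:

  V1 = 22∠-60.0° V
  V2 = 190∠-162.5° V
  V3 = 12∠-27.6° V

Step 1 — Convert each phasor to rectangular form:
  V1 = 22·(cos(-60.0°) + j·sin(-60.0°)) = 11 - j19.05 V
  V2 = 190·(cos(-162.5°) + j·sin(-162.5°)) = -181.2 - j57.13 V
  V3 = 12·(cos(-27.6°) + j·sin(-27.6°)) = 10.63 - j5.56 V
Step 2 — Sum components: V_total = -159.6 - j81.75 V.
Step 3 — Convert to polar: |V_total| = 179.3 V, ∠V_total = -152.9°.

V_total = 179.3∠-152.9° V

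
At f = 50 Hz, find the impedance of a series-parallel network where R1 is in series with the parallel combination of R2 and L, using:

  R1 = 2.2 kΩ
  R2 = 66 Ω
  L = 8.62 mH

Step 1 — Angular frequency: ω = 2π·f = 2π·50 = 314.2 rad/s.
Step 2 — Component impedances:
  R1: Z = R = 2200 Ω
  R2: Z = R = 66 Ω
  L: Z = jωL = j·314.2·0.00862 = 0 + j2.708 Ω
Step 3 — Parallel branch: R2 || L = 1/(1/R2 + 1/L) = 0.1109 + j2.704 Ω.
Step 4 — Series with R1: Z_total = R1 + (R2 || L) = 2200 + j2.704 Ω = 2200∠0.1° Ω.

Z = 2200 + j2.704 Ω = 2200∠0.1° Ω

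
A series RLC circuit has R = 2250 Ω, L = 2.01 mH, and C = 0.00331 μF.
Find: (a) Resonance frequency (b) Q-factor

Step 1 — Resonance condition Im(Z)=0 gives ω₀ = 1/√(LC).
Step 2 — ω₀ = 1/√(0.00201·3.31e-09) = 3.877e+05 rad/s.
Step 3 — f₀ = ω₀/(2π) = 6.17e+04 Hz.
Step 4 — Series Q: Q = ω₀L/R = 3.877e+05·0.00201/2250 = 0.3463.

(a) f₀ = 6.17e+04 Hz  (b) Q = 0.3463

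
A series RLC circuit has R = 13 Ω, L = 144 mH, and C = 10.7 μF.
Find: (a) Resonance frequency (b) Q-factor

Step 1 — Resonance condition Im(Z)=0 gives ω₀ = 1/√(LC).
Step 2 — ω₀ = 1/√(0.144·1.07e-05) = 805.6 rad/s.
Step 3 — f₀ = ω₀/(2π) = 128.2 Hz.
Step 4 — Series Q: Q = ω₀L/R = 805.6·0.144/13 = 8.924.

(a) f₀ = 128.2 Hz  (b) Q = 8.924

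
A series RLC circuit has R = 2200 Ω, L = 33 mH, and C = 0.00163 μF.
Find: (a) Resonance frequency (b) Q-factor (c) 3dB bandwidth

Step 1 — Resonance condition Im(Z)=0 gives ω₀ = 1/√(LC).
Step 2 — ω₀ = 1/√(0.033·1.63e-09) = 1.363e+05 rad/s.
Step 3 — f₀ = ω₀/(2π) = 2.17e+04 Hz.
Step 4 — Series Q: Q = ω₀L/R = 1.363e+05·0.033/2200 = 2.045.
Step 5 — 3dB bandwidth: Δω = ω₀/Q = 6.667e+04 rad/s; BW = Δω/(2π) = 1.061e+04 Hz.

(a) f₀ = 2.17e+04 Hz  (b) Q = 2.045  (c) BW = 1.061e+04 Hz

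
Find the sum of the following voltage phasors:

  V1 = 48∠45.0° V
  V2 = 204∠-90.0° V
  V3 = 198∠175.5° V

Step 1 — Convert each phasor to rectangular form:
  V1 = 48·(cos(45.0°) + j·sin(45.0°)) = 33.94 + j33.94 V
  V2 = 204·(cos(-90.0°) + j·sin(-90.0°)) = 0 - j204 V
  V3 = 198·(cos(175.5°) + j·sin(175.5°)) = -197.4 + j15.53 V
Step 2 — Sum components: V_total = -163.4 - j154.5 V.
Step 3 — Convert to polar: |V_total| = 224.9 V, ∠V_total = -136.6°.

V_total = 224.9∠-136.6° V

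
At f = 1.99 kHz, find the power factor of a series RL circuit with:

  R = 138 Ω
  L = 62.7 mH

Step 1 — Angular frequency: ω = 2π·f = 2π·1990 = 1.25e+04 rad/s.
Step 2 — Component impedances:
  R: Z = R = 138 Ω
  L: Z = jωL = j·1.25e+04·0.0627 = 0 + j784 Ω
Step 3 — Series combination: Z_total = R + L = 138 + j784 Ω = 796∠80.0° Ω.
Step 4 — Power factor: PF = cos(φ) = Re(Z)/|Z| = 138/796 = 0.1734.
Step 5 — Type: Im(Z) = 784 ⇒ lagging (phase φ = 80.0°).

PF = 0.1734 (lagging, φ = 80.0°)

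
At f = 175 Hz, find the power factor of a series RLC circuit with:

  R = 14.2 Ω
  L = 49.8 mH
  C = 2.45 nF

Step 1 — Angular frequency: ω = 2π·f = 2π·175 = 1100 rad/s.
Step 2 — Component impedances:
  R: Z = R = 14.2 Ω
  L: Z = jωL = j·1100·0.0498 = 0 + j54.76 Ω
  C: Z = 1/(jωC) = -j/(ω·C) = 0 - j3.712e+05 Ω
Step 3 — Series combination: Z_total = R + L + C = 14.2 - j3.712e+05 Ω = 3.712e+05∠-90.0° Ω.
Step 4 — Power factor: PF = cos(φ) = Re(Z)/|Z| = 14.2/3.7115e+05 = 3.826e-05.
Step 5 — Type: Im(Z) = -3.712e+05 ⇒ leading (phase φ = -90.0°).

PF = 3.826e-05 (leading, φ = -90.0°)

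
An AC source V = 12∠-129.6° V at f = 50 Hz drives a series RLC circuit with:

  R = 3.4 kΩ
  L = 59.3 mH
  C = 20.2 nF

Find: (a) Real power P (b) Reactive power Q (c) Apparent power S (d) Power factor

Step 1 — Angular frequency: ω = 2π·f = 2π·50 = 314.2 rad/s.
Step 2 — Component impedances:
  R: Z = R = 3400 Ω
  L: Z = jωL = j·314.2·0.0593 = 0 + j18.63 Ω
  C: Z = 1/(jωC) = -j/(ω·C) = 0 - j1.576e+05 Ω
Step 3 — Series combination: Z_total = R + L + C = 3400 - j1.576e+05 Ω = 1.576e+05∠-88.8° Ω.
Step 4 — Source phasor: V = 12∠-129.6° V = -7.649 - j9.246 V.
Step 5 — Current: I = V / Z = 5.761e-05 - j4.979e-05 A = 7.614e-05∠-40.8° A.
Step 6 — Complex power: S = V·I* = 1.971e-05 - j0.0009135 VA.
Step 7 — Real power: P = Re(S) = 1.971e-05 W.
Step 8 — Reactive power: Q = Im(S) = -0.0009135 VAR.
Step 9 — Apparent power: |S| = 0.0009137 VA.
Step 10 — Power factor: PF = P/|S| = 0.02157 (leading).

(a) P = 1.971e-05 W  (b) Q = -0.0009135 VAR  (c) S = 0.0009137 VA  (d) PF = 0.02157 (leading)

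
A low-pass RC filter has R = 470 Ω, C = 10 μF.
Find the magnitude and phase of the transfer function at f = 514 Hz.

Step 1 — Angular frequency: ω = 2π·514 = 3230 rad/s.
Step 2 — Transfer function: H(jω) = 1/(1 + jωRC).
Step 3 — Denominator: 1 + jωRC = 1 + j·3230·470·1e-05 = 1 + j15.18.
Step 4 — H = 0.004322 - j0.0656.
Step 5 — Magnitude: |H| = 0.06574 (-23.6 dB); phase: φ = -86.2°.

|H| = 0.06574 (-23.6 dB), φ = -86.2°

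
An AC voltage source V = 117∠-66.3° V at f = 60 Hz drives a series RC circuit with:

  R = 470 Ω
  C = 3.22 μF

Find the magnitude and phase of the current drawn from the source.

Step 1 — Angular frequency: ω = 2π·f = 2π·60 = 377 rad/s.
Step 2 — Component impedances:
  R: Z = R = 470 Ω
  C: Z = 1/(jωC) = -j/(ω·C) = 0 - j823.8 Ω
Step 3 — Series combination: Z_total = R + C = 470 - j823.8 Ω = 948.4∠-60.3° Ω.
Step 4 — Source phasor: V = 117∠-66.3° V = 47.03 - j107.1 V.
Step 5 — Ohm's law: I = V / Z_total = (47.03 - j107.1) / (470 - j823.8) = 0.1227 - j0.01291 A.
Step 6 — Convert to polar: |I| = 0.1234 A, ∠I = -6.0°.

I = 0.1234∠-6.0° A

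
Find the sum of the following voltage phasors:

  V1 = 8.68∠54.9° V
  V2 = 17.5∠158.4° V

Step 1 — Convert each phasor to rectangular form:
  V1 = 8.68·(cos(54.9°) + j·sin(54.9°)) = 4.991 + j7.102 V
  V2 = 17.5·(cos(158.4°) + j·sin(158.4°)) = -16.27 + j6.442 V
Step 2 — Sum components: V_total = -11.28 + j13.54 V.
Step 3 — Convert to polar: |V_total| = 17.63 V, ∠V_total = 129.8°.

V_total = 17.63∠129.8° V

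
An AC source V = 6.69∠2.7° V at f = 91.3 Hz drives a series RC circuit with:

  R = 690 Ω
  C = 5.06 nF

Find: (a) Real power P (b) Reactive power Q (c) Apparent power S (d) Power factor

Step 1 — Angular frequency: ω = 2π·f = 2π·91.3 = 573.7 rad/s.
Step 2 — Component impedances:
  R: Z = R = 690 Ω
  C: Z = 1/(jωC) = -j/(ω·C) = 0 - j3.445e+05 Ω
Step 3 — Series combination: Z_total = R + C = 690 - j3.445e+05 Ω = 3.445e+05∠-89.9° Ω.
Step 4 — Source phasor: V = 6.69∠2.7° V = 6.683 + j0.3151 V.
Step 5 — Current: I = V / Z = -8.759e-07 + j1.94e-05 A = 1.942e-05∠92.6° A.
Step 6 — Complex power: S = V·I* = 2.602e-07 - j0.0001299 VA.
Step 7 — Real power: P = Re(S) = 2.602e-07 W.
Step 8 — Reactive power: Q = Im(S) = -0.0001299 VAR.
Step 9 — Apparent power: |S| = 0.0001299 VA.
Step 10 — Power factor: PF = P/|S| = 0.002003 (leading).

(a) P = 2.602e-07 W  (b) Q = -0.0001299 VAR  (c) S = 0.0001299 VA  (d) PF = 0.002003 (leading)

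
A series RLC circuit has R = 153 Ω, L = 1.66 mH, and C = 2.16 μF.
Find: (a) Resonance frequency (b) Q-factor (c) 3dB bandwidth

Step 1 — Resonance condition Im(Z)=0 gives ω₀ = 1/√(LC).
Step 2 — ω₀ = 1/√(0.00166·2.16e-06) = 1.67e+04 rad/s.
Step 3 — f₀ = ω₀/(2π) = 2658 Hz.
Step 4 — Series Q: Q = ω₀L/R = 1.67e+04·0.00166/153 = 0.1812.
Step 5 — 3dB bandwidth: Δω = ω₀/Q = 9.217e+04 rad/s; BW = Δω/(2π) = 1.467e+04 Hz.

(a) f₀ = 2658 Hz  (b) Q = 0.1812  (c) BW = 1.467e+04 Hz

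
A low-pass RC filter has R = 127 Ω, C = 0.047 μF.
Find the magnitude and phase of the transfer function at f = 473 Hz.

Step 1 — Angular frequency: ω = 2π·473 = 2972 rad/s.
Step 2 — Transfer function: H(jω) = 1/(1 + jωRC).
Step 3 — Denominator: 1 + jωRC = 1 + j·2972·127·4.7e-08 = 1 + j0.01774.
Step 4 — H = 0.9997 - j0.01773.
Step 5 — Magnitude: |H| = 0.9998 (-0.0 dB); phase: φ = -1.0°.

|H| = 0.9998 (-0.0 dB), φ = -1.0°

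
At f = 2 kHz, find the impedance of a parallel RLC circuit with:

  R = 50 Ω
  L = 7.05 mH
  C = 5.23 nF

Step 1 — Angular frequency: ω = 2π·f = 2π·2000 = 1.257e+04 rad/s.
Step 2 — Component impedances:
  R: Z = R = 50 Ω
  L: Z = jωL = j·1.257e+04·0.00705 = 0 + j88.59 Ω
  C: Z = 1/(jωC) = -j/(ω·C) = 0 - j1.522e+04 Ω
Step 3 — Parallel combination: 1/Z_total = 1/R + 1/L + 1/C; Z_total = 38.03 + j21.34 Ω = 43.6∠29.3° Ω.

Z = 38.03 + j21.34 Ω = 43.6∠29.3° Ω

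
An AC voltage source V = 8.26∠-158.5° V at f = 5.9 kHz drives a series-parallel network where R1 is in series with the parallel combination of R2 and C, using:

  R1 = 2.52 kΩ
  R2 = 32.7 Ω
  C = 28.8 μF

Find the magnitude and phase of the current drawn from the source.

Step 1 — Angular frequency: ω = 2π·f = 2π·5900 = 3.707e+04 rad/s.
Step 2 — Component impedances:
  R1: Z = R = 2520 Ω
  R2: Z = R = 32.7 Ω
  C: Z = 1/(jωC) = -j/(ω·C) = 0 - j0.9366 Ω
Step 3 — Parallel branch: R2 || C = 1/(1/R2 + 1/C) = 0.02681 - j0.9359 Ω.
Step 4 — Series with R1: Z_total = R1 + (R2 || C) = 2520 - j0.9359 Ω = 2520∠-0.0° Ω.
Step 5 — Source phasor: V = 8.26∠-158.5° V = -7.685 - j3.027 V.
Step 6 — Ohm's law: I = V / Z_total = (-7.685 - j3.027) / (2520 - j0.9359) = -0.003049 - j0.001202 A.
Step 7 — Convert to polar: |I| = 0.003278 A, ∠I = -158.5°.

I = 0.003278∠-158.5° A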